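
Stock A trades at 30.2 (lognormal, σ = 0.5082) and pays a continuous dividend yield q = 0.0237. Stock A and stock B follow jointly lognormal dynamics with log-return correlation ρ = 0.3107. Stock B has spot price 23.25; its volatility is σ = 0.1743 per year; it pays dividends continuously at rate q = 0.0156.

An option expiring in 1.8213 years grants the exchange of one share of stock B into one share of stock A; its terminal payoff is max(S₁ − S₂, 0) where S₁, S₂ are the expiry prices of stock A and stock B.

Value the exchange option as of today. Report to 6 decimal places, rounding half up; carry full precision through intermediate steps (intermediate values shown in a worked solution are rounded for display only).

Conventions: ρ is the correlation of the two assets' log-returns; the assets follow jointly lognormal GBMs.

exchange price = 10.196170

σ_eff = √(σ₁² + σ₂² − 2ρσ₁σ₂) = √(0.5082² + 0.1743² − 2·0.3107·0.5082·0.1743) = 0.483327
d₁ = (ln(S₁/S₂) + (q₂ − q₁ + σ_eff²/2)T) / (σ_eff√T) = (ln(30.2/23.25) + (0.0156 − 0.0237 + 0.116802)·1.8213) / 0.652276 = 0.704481
d₂ = d₁ − σ_eff√T = 0.704481 − 0.652276 = 0.052205
N(d₁) = 0.759433,  N(d₂) = 0.520817
V = S₁·e^{−q₁T}·N(d₁) − S₂·e^{−q₂T}·N(d₂) = 21.965972 − 11.769803 = 10.196170
Key observation: r never enters — measured in units of stock B, the claim is a call on S₁/S₂ struck at 1, so only the dividend yields and σ_eff matter.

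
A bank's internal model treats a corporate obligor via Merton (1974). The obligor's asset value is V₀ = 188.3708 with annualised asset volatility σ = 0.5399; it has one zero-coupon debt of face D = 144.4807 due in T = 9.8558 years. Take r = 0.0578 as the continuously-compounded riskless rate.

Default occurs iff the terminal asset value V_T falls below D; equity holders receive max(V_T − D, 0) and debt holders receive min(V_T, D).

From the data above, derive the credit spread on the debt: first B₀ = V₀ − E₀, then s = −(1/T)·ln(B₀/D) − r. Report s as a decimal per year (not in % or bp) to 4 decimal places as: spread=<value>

spread=0.0572

Apply the equity-as-call identities (strike 144.4807, horizon 9.8558 years):
d₁ = [ln(V₀/D) + (r + σ²/2)T] / (σ√T)
   = [ln(188.3708/144.4807) + (0.0578 + 0.5·0.5399²)·9.8558] / (0.5399·√9.8558)
   = [0.265266 + 2.006109] / 1.694959 = 1.340077
d₂ = d₁ − σ√T = 1.340077 − 1.694959 = -0.354883
N(d₁) = 0.909890,  N(d₂) = 0.361339,  e^(−rT) = 0.565715
E₀ = V₀·N(d₁) − D·e^(−rT)·N(d₂)
   = 188.3708·0.909890 − 144.4807·0.565715·0.361339 = 141.862691
B₀ = V₀ − E₀ = 188.3708 − 141.862691 = 46.508109
spread = −(1/T)·ln(B₀/D) − r = −(1/9.8558)·ln(46.508109/144.4807) − 0.0578 = 0.05721037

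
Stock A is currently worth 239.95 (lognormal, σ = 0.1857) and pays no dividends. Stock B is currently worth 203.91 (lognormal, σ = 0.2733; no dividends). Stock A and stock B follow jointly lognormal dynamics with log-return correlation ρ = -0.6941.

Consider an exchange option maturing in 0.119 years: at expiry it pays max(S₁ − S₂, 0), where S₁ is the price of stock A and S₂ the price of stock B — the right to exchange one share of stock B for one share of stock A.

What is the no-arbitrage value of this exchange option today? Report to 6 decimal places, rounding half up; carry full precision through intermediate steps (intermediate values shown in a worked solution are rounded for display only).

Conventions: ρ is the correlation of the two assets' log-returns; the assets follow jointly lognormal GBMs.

exchange price = 38.198202

σ_eff = √(σ₁² + σ₂² − 2ρσ₁σ₂) = √(0.1857² + 0.2733² − 2·-0.6941·0.1857·0.2733) = 0.423829
d₁ = (ln(S₁/S₂) + (q₂ − q₁ + σ_eff²/2)T) / (σ_eff√T) = (ln(239.95/203.91) + (0.0 − 0.0 + 0.089816)·0.119) / 0.146206 = 1.186273
d₂ = d₁ − σ_eff√T = 1.186273 − 0.146206 = 1.040068
N(d₁) = 0.882243,  N(d₂) = 0.850846
V = S₁·e^{−q₁T}·N(d₁) − S₂·e^{−q₂T}·N(d₂) = 211.694171 − 173.495969 = 38.198202
Key observation: no risk-free rate is needed — with the second asset as numeraire the exchange option is a call on the ratio S₁/S₂, and r cancels out of the value.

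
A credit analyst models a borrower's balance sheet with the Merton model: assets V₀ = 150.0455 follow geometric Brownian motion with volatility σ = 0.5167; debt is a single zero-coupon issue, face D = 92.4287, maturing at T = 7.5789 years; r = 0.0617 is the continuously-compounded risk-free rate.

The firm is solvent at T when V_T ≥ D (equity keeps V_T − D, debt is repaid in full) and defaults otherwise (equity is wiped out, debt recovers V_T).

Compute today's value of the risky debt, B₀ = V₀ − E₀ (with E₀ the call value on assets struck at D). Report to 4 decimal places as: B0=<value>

Work the structural quantities from V₀ = 150.0455 against face 92.4287:
d₁ = [ln(V₀/D) + (r + σ²/2)T] / (σ√T)
   = [ln(150.0455/92.4287) + (0.0617 + 0.5·0.5167²)·7.5789] / (0.5167·√7.5789)
   = [0.484501 + 1.479321] / 1.422465 = 1.380577
d₂ = d₁ − σ√T = 1.380577 − 1.422465 = -0.041888
N(d₁) = 0.916295,  N(d₂) = 0.483294,  e^(−rT) = 0.626493
E₀ = V₀·N(d₁) − D·e^(−rT)·N(d₂)
   = 150.0455·0.916295 − 92.4287·0.626493·0.483294 = 109.500432
B₀ = V₀ − E₀ = 150.0455 − 109.500432 = 40.545068

B0=40.5451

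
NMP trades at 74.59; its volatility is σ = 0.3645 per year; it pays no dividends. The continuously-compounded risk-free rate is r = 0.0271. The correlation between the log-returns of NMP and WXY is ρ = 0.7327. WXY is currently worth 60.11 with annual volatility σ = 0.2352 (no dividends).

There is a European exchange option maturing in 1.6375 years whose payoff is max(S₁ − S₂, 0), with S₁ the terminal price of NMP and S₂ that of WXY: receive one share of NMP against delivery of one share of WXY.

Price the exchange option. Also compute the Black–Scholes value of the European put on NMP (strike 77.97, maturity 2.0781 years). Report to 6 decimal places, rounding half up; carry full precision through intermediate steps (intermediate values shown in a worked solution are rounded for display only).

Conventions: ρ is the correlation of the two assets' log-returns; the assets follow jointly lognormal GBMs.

exchange price = 17.654139
price(NMP put K=77.97) = 14.924728

σ_eff = √(σ₁² + σ₂² − 2ρσ₁σ₂) = √(0.3645² + 0.2352² − 2·0.7327·0.3645·0.2352) = 0.250100
d₁ = (ln(S₁/S₂) + (q₂ − q₁ + σ_eff²/2)T) / (σ_eff√T) = (ln(74.59/60.11) + (0.0 − 0.0 + 0.031275)·1.6375) / 0.320040 = 0.834405
d₂ = d₁ − σ_eff√T = 0.834405 − 0.320040 = 0.514365
N(d₁) = 0.797974,  N(d₂) = 0.696502
V = S₁·e^{−q₁T}·N(d₁) − S₂·e^{−q₂T}·N(d₂) = 59.520857 − 41.866718 = 17.654139
[vanilla: NMP put K=77.97]
σ√T = 0.3645·√2.0781 = 0.525449
d₁ = (ln(S/K) + (r+σ²/2)T) / (σ√T) = (ln(74.59/77.97) + (0.0271+0.3645²/2)·2.0781) / 0.525449 = (-0.044318 + 0.194365) / 0.525449 = 0.285560
d₂ = d₁ − σ√T = 0.285560 − 0.525449 = -0.239889
e^{−rT} = 0.945240
N(−d₁) = 0.387608,  N(−d₂) = 0.594792
price = K·e^{−rT}·N(−d₂) − S·N(−d₁) = 43.836378 − 28.911650 = 14.924728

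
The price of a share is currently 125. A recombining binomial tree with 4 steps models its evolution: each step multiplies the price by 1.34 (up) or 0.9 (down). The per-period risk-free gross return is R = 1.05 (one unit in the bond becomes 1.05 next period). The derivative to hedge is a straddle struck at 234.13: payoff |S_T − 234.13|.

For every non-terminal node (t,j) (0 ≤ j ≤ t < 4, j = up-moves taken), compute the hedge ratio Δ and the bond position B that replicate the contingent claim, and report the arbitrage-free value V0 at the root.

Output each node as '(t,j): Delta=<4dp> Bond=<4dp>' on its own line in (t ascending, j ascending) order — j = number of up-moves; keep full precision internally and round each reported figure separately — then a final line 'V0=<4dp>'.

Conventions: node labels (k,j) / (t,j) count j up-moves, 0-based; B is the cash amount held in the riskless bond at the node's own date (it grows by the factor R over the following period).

(0,0): Delta=-0.5714 Bond=149.0830
(1,0): Delta=-0.8443 Bond=187.2363
(1,1): Delta=-0.2171 Bond=97.1855
(2,0): Delta=-1.0000 Bond=212.3628
(2,1): Delta=-0.6421 Bond=166.1197
(2,2): Delta=0.3348 Bond=-21.8333
(3,0): Delta=-1.0000 Bond=222.9810
(3,1): Delta=-1.0000 Bond=222.9810
(3,2): Delta=-0.1774 Bond=80.5523
(3,3): Delta=1.0000 Bond=-222.9810
V0=77.6557

Arbitrage-free pricing uses the up-move probability p* = (R−d)/(u−d) = 0.3409, discounting each step at R = 1.05.
Payoffs at expiry: V(4,0)=152.1175, V(4,1)=112.0225, V(4,2)=52.3255, V(4,3)=36.5567, V(4,4)=168.8924
  t=3,j=0: stock 91.1250 → up 122.1075 (V=112.0225), down 82.0125 (V=152.1175). Price 131.8560; hedge Δ=-1.0000, bond B=222.9810.
  t=3,j=1: stock 135.6750 → up 181.8045 (V=52.3255), down 122.1075 (V=112.0225). Price 87.3060; hedge Δ=-1.0000, bond B=222.9810.
  t=3,j=2: stock 202.0050 → up 270.6867 (V=36.5567), down 181.8045 (V=52.3255). Price 44.7141; hedge Δ=-0.1774, bond B=80.5523.
  t=3,j=3: stock 300.7630 → up 403.0224 (V=168.8924), down 270.6867 (V=36.5567). Price 77.7820; hedge Δ=1.0000, bond B=-222.9810.
  t=2,j=0: stock 101.2500 → up 135.6750 (V=87.3060), down 91.1250 (V=131.8560). Price 111.1128; hedge Δ=-1.0000, bond B=212.3628.
  t=2,j=1: stock 150.7500 → up 202.0050 (V=44.7141), down 135.6750 (V=87.3060). Price 69.3200; hedge Δ=-0.6421, bond B=166.1197.
  t=2,j=2: stock 224.4500 → up 300.7630 (V=77.7820), down 202.0050 (V=44.7141). Price 53.3212; hedge Δ=0.3348, bond B=-21.8333.
  t=1,j=0: stock 112.5000 → up 150.7500 (V=69.3200), down 101.2500 (V=111.1128). Price 92.2526; hedge Δ=-0.8443, bond B=187.2363.
  t=1,j=1: stock 167.5000 → up 224.4500 (V=53.3212), down 150.7500 (V=69.3200). Price 60.8246; hedge Δ=-0.2171, bond B=97.1855.
  t=0,j=0: stock 125.0000 → up 167.5000 (V=60.8246), down 112.5000 (V=92.2526). Price 77.6557; hedge Δ=-0.5714, bond B=149.0830.
Sanity check at the root: Δ(0,0)·S0 + B(0,0) reproduces V0 = 77.6557.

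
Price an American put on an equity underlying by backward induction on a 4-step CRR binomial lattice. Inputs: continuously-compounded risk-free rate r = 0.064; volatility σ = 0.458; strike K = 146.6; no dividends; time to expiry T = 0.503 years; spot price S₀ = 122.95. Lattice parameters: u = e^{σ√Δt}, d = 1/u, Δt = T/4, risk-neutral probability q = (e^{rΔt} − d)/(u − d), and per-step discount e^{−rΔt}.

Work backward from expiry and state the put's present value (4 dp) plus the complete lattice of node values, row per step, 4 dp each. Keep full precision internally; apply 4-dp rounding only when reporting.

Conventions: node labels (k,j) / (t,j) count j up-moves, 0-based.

price = 29.9835
tree:
29.9835
42.6797 16.9620
57.7497 27.3417 6.1903
71.0692 42.0814 12.0996 0.0000
82.3920 57.7497 23.6500 0.0000 0.0000

params: Δt=0.12575 u=1.17635 d=0.85009 q=0.48425 e^(-rΔt)=0.99198
t_4 payoffs: 82.3920 57.7497 23.6500 0.0000 0.0000
k=3: node(3,0) S=75.5308 payoff=71.0692 vs cont=69.8941 → 71.0692 [stop]  node(3,1) S=104.5186 payoff=42.0814 vs cont=40.9063 → 42.0814 [stop]  node(3,2) S=144.6317 payoff=1.9683 vs cont=12.0996 → 12.0996 [wait]  node(3,3) S=200.1396 payoff=0.0000 vs cont=0.0000 → 0.0000 [wait]
k=2: node(2,0) S=88.8503 payoff=57.7497 vs cont=56.5746 → 57.7497 [stop]  node(2,1) S=122.9500 payoff=23.6500 vs cont=27.3417 → 27.3417 [wait]  node(2,2) S=170.1368 payoff=0.0000 vs cont=6.1903 → 6.1903 [wait]
k=1: node(1,0) S=104.5186 payoff=42.0814 vs cont=42.6797 → 42.6797 [wait]  node(1,1) S=144.6317 payoff=1.9683 vs cont=16.9620 → 16.9620 [wait]
k=0: node(0,0) S=122.9500 payoff=23.6500 vs cont=29.9835 → 29.9835 [wait]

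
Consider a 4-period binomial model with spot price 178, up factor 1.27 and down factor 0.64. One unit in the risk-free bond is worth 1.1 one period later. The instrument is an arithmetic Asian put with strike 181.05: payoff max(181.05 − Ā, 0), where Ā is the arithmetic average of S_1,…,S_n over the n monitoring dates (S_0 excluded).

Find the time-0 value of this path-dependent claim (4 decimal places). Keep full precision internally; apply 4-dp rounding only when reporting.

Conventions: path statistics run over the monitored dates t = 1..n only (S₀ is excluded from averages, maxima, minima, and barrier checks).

price = 10.7969

With p* = (R−d)/(u−d) = 0.7302, sum probability × payoff across the paths and divide by R^4.
Enumerate all 2^4 = 16 price paths (U = up ×1.27, D = down ×0.64); each path with k up-moves has probability p*^k·(1−p*)^(4−k).
DDDD: Ā=65.8385, payoff=115.2115, prob=0.005302
UDDD: Ā=130.6482, payoff=50.4018, prob=0.014346
DUDD: Ā=102.6132, payoff=78.4368, prob=0.014346
UUDD: Ā=203.6231, payoff=0.0000, prob=0.038820
DDUD: Ā=84.6708, payoff=96.3792, prob=0.014346
UDUD: Ā=168.0186, payoff=13.0314, prob=0.038820
DUUD: Ā=139.9836, payoff=41.0664, prob=0.038820
UUUD: Ā=277.7800, payoff=0.0000, prob=0.105041
DDDU: Ā=73.1877, payoff=107.8623, prob=0.014346
UDDU: Ā=145.2318, payoff=35.8182, prob=0.038820
DUDU: Ā=117.1968, payoff=63.8532, prob=0.038820
UUDU: Ā=232.5624, payoff=0.0000, prob=0.105041
DDUU: Ā=99.2544, payoff=81.7956, prob=0.038820
UDUU: Ā=196.9579, payoff=0.0000, prob=0.105041
DUUU: Ā=168.9229, payoff=12.1271, prob=0.105041
UUUU: Ā=335.2065, payoff=0.0000, prob=0.284229
Price = Σ prob·payoff / R^4 = 15.807713 / 1.464100 = 10.7969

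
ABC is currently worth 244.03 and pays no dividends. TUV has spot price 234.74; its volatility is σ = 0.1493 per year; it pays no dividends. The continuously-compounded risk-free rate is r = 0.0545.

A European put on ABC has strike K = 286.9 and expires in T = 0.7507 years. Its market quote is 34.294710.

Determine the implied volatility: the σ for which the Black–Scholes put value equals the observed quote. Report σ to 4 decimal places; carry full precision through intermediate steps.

At σ = 0.1453 the Black–Scholes value reproduces the quote:
σ√T = 0.1453·√0.7507 = 0.125892
d₁ = (ln(S/K) + (r+σ²/2)T) / (σ√T) = (ln(244.03/286.9) + (0.0545+0.1453²/2)·0.7507) / 0.125892 = (-0.161843 + 0.048838) / 0.125892 = -0.897633
d₂ = d₁ − σ√T = -0.897633 − 0.125892 = -1.023525
e^{−rT} = 0.959912
N(−d₁) = 0.815309,  N(−d₂) = 0.846970
V = K·e^{−rT}·N(−d₂) − S·N(−d₁) = 233.254652 − 198.959942 = 34.294710 (the observed quote) — the price is monotone increasing in volatility, hence this σ is the only solution

sigma = 0.1453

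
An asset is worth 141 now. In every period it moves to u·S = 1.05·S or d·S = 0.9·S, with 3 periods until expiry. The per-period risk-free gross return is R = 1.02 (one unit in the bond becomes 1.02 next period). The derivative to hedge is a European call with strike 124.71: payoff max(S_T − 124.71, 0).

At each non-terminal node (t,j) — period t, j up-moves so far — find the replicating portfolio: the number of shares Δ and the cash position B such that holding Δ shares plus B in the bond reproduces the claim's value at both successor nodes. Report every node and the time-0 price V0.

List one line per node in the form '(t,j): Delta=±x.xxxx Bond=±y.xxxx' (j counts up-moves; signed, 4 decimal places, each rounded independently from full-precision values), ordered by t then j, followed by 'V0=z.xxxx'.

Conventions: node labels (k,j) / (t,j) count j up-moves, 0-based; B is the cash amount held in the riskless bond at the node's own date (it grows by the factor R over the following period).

The replicating-portfolio and risk-neutral prices coincide; use p* = (1.02−0.9)/(1.05−0.9) = 0.8000 for the latter.
Terminal payoffs: V(3,0)=0.0000, V(3,1)=0.0000, V(3,2)=15.1973, V(3,3)=38.5151
Node (2,0) S=114.2100: V=(p*·0.0000+(1−p*)·0.0000)/1.02=0.0000; Δ=(0.0000−0.0000)/(119.9205−102.7890)=0.0000; B=V−Δ·S=0.0000
Node (2,1) S=133.2450: V=(p*·15.1973+(1−p*)·0.0000)/1.02=11.9194; Δ=(15.1973−0.0000)/(139.9073−119.9205)=0.7604; B=V−Δ·S=-89.3956
Node (2,2) S=155.4525: V=(p*·38.5151+(1−p*)·15.1973)/1.02=33.1878; Δ=(38.5151−15.1973)/(163.2251−139.9073)=1.0000; B=V−Δ·S=-122.2647
Node (1,0) S=126.9000: V=(p*·11.9194+(1−p*)·0.0000)/1.02=9.3486; Δ=(11.9194−0.0000)/(133.2450−114.2100)=0.6262; B=V−Δ·S=-70.1142
Node (1,1) S=148.0500: V=(p*·33.1878+(1−p*)·11.9194)/1.02=28.3668; Δ=(33.1878−11.9194)/(155.4525−133.2450)=0.9577; B=V−Δ·S=-113.4224
Node (0,0) S=141.0000: V=(p*·28.3668+(1−p*)·9.3486)/1.02=24.0815; Δ=(28.3668−9.3486)/(148.0500−126.9000)=0.8992; B=V−Δ·S=-102.7067
Check: Δ(0,0)·S0 + B(0,0) = 24.0815 = V0.

(0,0): Delta=0.8992 Bond=-102.7067
(1,0): Delta=0.6262 Bond=-70.1142
(1,1): Delta=0.9577 Bond=-113.4224
(2,0): Delta=0.0000 Bond=0.0000
(2,1): Delta=0.7604 Bond=-89.3956
(2,2): Delta=1.0000 Bond=-122.2647
V0=24.0815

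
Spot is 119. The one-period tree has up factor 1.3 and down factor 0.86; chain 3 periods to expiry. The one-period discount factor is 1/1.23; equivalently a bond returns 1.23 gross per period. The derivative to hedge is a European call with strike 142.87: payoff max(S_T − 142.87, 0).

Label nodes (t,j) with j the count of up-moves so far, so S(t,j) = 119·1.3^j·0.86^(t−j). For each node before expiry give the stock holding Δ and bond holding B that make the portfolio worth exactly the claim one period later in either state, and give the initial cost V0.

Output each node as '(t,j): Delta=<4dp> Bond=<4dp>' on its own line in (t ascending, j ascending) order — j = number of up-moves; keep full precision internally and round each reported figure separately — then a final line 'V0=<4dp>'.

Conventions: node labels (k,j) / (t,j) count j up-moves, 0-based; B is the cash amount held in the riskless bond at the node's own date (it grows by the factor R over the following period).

(0,0): Delta=0.8915 Bond=-62.7452
(1,0): Delta=0.4568 Bond=-32.6835
(1,1): Delta=0.9459 Bond=-85.5942
(2,0): Delta=0.0000 Bond=0.0000
(2,1): Delta=0.5139 Bond=-47.8063
(2,2): Delta=1.0000 Bond=-116.1545
V0=43.3456

Since d<R<u, set p* = (R−d)/(u−d) = 0.8409; price each node as the discounted p*-expectation of its children.
Terminal payoffs: V(3,0)=0.0000, V(3,1)=0.0000, V(3,2)=30.0846, V(3,3)=118.5730
Node (2,0) S=88.0124: V=(p*·0.0000+(1−p*)·0.0000)/1.23=0.0000; Δ=(0.0000−0.0000)/(114.4161−75.6907)=0.0000; B=V−Δ·S=0.0000
Node (2,1) S=133.0420: V=(p*·30.0846+(1−p*)·0.0000)/1.23=20.5678; Δ=(30.0846−0.0000)/(172.9546−114.4161)=0.5139; B=V−Δ·S=-47.8063
Node (2,2) S=201.1100: V=(p*·118.5730+(1−p*)·30.0846)/1.23=84.9555; Δ=(118.5730−30.0846)/(261.4430−172.9546)=1.0000; B=V−Δ·S=-116.1545
Node (1,0) S=102.3400: V=(p*·20.5678+(1−p*)·0.0000)/1.23=14.0615; Δ=(20.5678−0.0000)/(133.0420−88.0124)=0.4568; B=V−Δ·S=-32.6835
Node (1,1) S=154.7000: V=(p*·84.9555+(1−p*)·20.5678)/1.23=60.7415; Δ=(84.9555−20.5678)/(201.1100−133.0420)=0.9459; B=V−Δ·S=-85.5942
Node (0,0) S=119.0000: V=(p*·60.7415+(1−p*)·14.0615)/1.23=43.3456; Δ=(60.7415−14.0615)/(154.7000−102.3400)=0.8915; B=V−Δ·S=-62.7452
Verification: the root portfolio costs Δ(0,0)·S0 + B(0,0) = 43.3456, matching V0.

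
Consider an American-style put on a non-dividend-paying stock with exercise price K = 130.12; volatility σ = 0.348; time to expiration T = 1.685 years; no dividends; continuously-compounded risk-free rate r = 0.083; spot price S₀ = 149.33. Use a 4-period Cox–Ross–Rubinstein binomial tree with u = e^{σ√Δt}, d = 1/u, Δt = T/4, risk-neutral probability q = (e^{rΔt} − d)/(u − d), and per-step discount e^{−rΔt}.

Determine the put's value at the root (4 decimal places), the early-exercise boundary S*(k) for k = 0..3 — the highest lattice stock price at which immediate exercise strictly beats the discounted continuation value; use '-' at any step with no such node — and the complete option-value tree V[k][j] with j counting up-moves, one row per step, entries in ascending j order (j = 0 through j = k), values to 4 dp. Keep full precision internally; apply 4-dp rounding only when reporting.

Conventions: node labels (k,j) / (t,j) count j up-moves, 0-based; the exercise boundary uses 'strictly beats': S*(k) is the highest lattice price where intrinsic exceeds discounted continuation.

Δt=0.42125  u=1.25341  d=0.79783  q=0.52188  discount=0.96564
step 4 (expiry): payoffs max(K−S,0) = 69.6167 35.0676 0.0000 0.0000 0.0000
step 3: (k=3,j=0): S=75.8352, K−S=54.2848, hold=49.8139 ⇒ V=54.2848 exercise | (k=3,j=1): S=119.1393, K−S=10.9807, hold=16.1906 ⇒ V=16.1906 continue | (k=3,j=2): S=187.1712, K−S=0.0000, hold=0.0000 ⇒ V=0.0000 continue | (k=3,j=3): S=294.0512, K−S=0.0000, hold=0.0000 ⇒ V=0.0000 continue  boundary S*=75.8352
step 2: (k=2,j=0): S=95.0524, K−S=35.0676, hold=33.2222 ⇒ V=35.0676 exercise | (k=2,j=1): S=149.3300, K−S=0.0000, hold=7.4751 ⇒ V=7.4751 continue | (k=2,j=2): S=234.6016, K−S=0.0000, hold=0.0000 ⇒ V=0.0000 continue  boundary S*=95.0524
step 1: (k=1,j=0): S=119.1393, K−S=10.9807, hold=19.9576 ⇒ V=19.9576 continue | (k=1,j=1): S=187.1712, K−S=0.0000, hold=3.4512 ⇒ V=3.4512 continue  boundary S*=-
step 0: (k=0,j=0): S=149.3300, K−S=0.0000, hold=10.9536 ⇒ V=10.9536 continue  boundary S*=-

price = 10.9536
boundary = - - 95.0524 75.8352
tree:
10.9536
19.9576 3.4512
35.0676 7.4751 0.0000
54.2848 16.1906 0.0000 0.0000
69.6167 35.0676 0.0000 0.0000 0.0000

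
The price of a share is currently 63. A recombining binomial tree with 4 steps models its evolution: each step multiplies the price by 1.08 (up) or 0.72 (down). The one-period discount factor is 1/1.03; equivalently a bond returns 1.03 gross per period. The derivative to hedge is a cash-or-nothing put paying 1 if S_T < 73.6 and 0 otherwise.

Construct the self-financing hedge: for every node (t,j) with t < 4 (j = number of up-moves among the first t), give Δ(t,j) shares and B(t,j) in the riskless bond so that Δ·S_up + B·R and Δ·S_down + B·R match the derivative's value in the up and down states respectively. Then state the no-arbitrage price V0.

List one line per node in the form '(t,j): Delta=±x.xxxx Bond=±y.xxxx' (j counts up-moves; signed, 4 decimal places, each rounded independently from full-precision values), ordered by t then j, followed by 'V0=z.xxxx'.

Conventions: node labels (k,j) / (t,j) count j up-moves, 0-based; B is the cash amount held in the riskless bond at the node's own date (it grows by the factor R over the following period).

(0,0): Delta=-0.0258 Bond=2.0231
(1,0): Delta=0.0000 Bond=0.9151
(1,1): Delta=-0.0285 Bond=2.2723
(2,0): Delta=0.0000 Bond=0.9426
(2,1): Delta=0.0000 Bond=0.9426
(2,2): Delta=-0.0316 Bond=2.5660
(3,0): Delta=0.0000 Bond=0.9709
(3,1): Delta=0.0000 Bond=0.9709
(3,2): Delta=0.0000 Bond=0.9709
(3,3): Delta=-0.0350 Bond=2.9126
V0=0.4000

Under the risk-neutral measure, an up-move has probability p* = (R−d)/(u−d) = 0.8611 and values discount at R = 1.03.
Expiry values: V(4,0)=1.0000, V(4,1)=1.0000, V(4,2)=1.0000, V(4,3)=1.0000, V(4,4)=0.0000
Node (3,0) S=23.5146: V=(p*·1.0000+(1−p*)·1.0000)/1.03=0.9709; Δ=(1.0000−1.0000)/(25.3958−16.9305)=0.0000; B=V−Δ·S=0.9709
Node (3,1) S=35.2719: V=(p*·1.0000+(1−p*)·1.0000)/1.03=0.9709; Δ=(1.0000−1.0000)/(38.0937−25.3958)=0.0000; B=V−Δ·S=0.9709
Node (3,2) S=52.9079: V=(p*·1.0000+(1−p*)·1.0000)/1.03=0.9709; Δ=(1.0000−1.0000)/(57.1405−38.0937)=0.0000; B=V−Δ·S=0.9709
Node (3,3) S=79.3619: V=(p*·0.0000+(1−p*)·1.0000)/1.03=0.1348; Δ=(0.0000−1.0000)/(85.7108−57.1405)=-0.0350; B=V−Δ·S=2.9126
Node (2,0) S=32.6592: V=(p*·0.9709+(1−p*)·0.9709)/1.03=0.9426; Δ=(0.9709−0.9709)/(35.2719−23.5146)=0.0000; B=V−Δ·S=0.9426
Node (2,1) S=48.9888: V=(p*·0.9709+(1−p*)·0.9709)/1.03=0.9426; Δ=(0.9709−0.9709)/(52.9079−35.2719)=0.0000; B=V−Δ·S=0.9426
Node (2,2) S=73.4832: V=(p*·0.1348+(1−p*)·0.9709)/1.03=0.2436; Δ=(0.1348−0.9709)/(79.3619−52.9079)=-0.0316; B=V−Δ·S=2.5660
Node (1,0) S=45.3600: V=(p*·0.9426+(1−p*)·0.9426)/1.03=0.9151; Δ=(0.9426−0.9426)/(48.9888−32.6592)=0.0000; B=V−Δ·S=0.9151
Node (1,1) S=68.0400: V=(p*·0.2436+(1−p*)·0.9426)/1.03=0.3308; Δ=(0.2436−0.9426)/(73.4832−48.9888)=-0.0285; B=V−Δ·S=2.2723
Node (0,0) S=63.0000: V=(p*·0.3308+(1−p*)·0.9151)/1.03=0.4000; Δ=(0.3308−0.9151)/(68.0400−45.3600)=-0.0258; B=V−Δ·S=2.0231
Sanity check at the root: Δ(0,0)·S0 + B(0,0) reproduces V0 = 0.4000.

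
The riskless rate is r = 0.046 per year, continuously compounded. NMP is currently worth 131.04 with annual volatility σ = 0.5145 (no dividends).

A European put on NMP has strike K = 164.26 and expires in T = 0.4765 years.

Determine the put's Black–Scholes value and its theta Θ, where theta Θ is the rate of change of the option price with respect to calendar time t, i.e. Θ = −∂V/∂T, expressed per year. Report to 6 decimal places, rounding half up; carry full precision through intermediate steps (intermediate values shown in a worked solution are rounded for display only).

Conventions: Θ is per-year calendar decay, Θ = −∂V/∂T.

σ√T = 0.5145·√0.4765 = 0.355154
d₁ = (ln(S/K) + (r+σ²/2)T) / (σ√T) = (ln(131.04/164.26) + (0.046+0.5145²/2)·0.4765) / 0.355154 = (-0.225948 + 0.084986) / 0.355154 = -0.396903
d₂ = d₁ − σ√T = -0.396903 − 0.355154 = -0.752057
e^{−rT} = 0.978319
N(−d₁) = 0.654280,  N(−d₂) = 0.773992
Put price V = K·e^{−rT}·N(−d₂) − S·N(−d₁) = 124.379491 − 85.736914 = 38.642577
φ(d₁) = (1/√(2π))·e^{−d₁²/2} = 0.368725
Θ = −S·φ(d₁)·σ/(2√T) + r·K·e^{−rT}·N(−d₂) = −18.006539 + 5.721457 = -12.285083

price = 38.642577
Θ = -12.285083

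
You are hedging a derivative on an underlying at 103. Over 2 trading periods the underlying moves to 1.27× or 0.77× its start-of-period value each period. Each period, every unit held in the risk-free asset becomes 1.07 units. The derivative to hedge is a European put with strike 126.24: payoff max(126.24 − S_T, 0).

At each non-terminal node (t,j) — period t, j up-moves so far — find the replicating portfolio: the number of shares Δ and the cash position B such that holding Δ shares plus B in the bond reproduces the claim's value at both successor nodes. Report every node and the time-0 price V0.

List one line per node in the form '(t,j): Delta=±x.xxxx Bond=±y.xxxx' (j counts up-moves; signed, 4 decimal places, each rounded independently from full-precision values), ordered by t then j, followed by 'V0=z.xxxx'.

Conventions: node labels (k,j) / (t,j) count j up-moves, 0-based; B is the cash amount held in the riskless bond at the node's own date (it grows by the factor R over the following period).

(0,0): Delta=-0.5657 Bond=78.0704
(1,0): Delta=-1.0000 Bond=117.9813
(1,1): Delta=-0.3901 Bond=60.5714
V0=19.8054

The replicating-portfolio and risk-neutral prices coincide; use p* = (1.07−0.77)/(1.27−0.77) = 0.6000 for the latter.
Payoffs at expiry: V(2,0)=65.1713, V(2,1)=25.5163, V(2,2)=0.0000
  t=1,j=0: stock 79.3100 → up 100.7237 (V=25.5163), down 61.0687 (V=65.1713). Price 38.6713; hedge Δ=-1.0000, bond B=117.9813.
  t=1,j=1: stock 130.8100 → up 166.1287 (V=0.0000), down 100.7237 (V=25.5163). Price 9.5388; hedge Δ=-0.3901, bond B=60.5714.
  t=0,j=0: stock 103.0000 → up 130.8100 (V=9.5388), down 79.3100 (V=38.6713). Price 19.8054; hedge Δ=-0.5657, bond B=78.0704.
Sanity check at the root: Δ(0,0)·S0 + B(0,0) reproduces V0 = 19.8054.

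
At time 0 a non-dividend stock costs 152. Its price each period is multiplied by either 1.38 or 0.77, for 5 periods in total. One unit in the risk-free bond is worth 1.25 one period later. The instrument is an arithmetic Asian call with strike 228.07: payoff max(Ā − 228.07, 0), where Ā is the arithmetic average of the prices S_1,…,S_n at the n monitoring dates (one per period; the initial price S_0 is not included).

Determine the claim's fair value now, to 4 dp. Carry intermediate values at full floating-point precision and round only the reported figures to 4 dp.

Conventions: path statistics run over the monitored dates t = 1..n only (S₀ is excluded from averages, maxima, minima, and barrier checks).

No-arbitrage gives p* = (R−d)/(u−d) = 0.7869: enumerate every path, weight its payoff by its p*-probability, and discount by R^5.
Enumerate all 2^5 = 32 price paths (U = up ×1.38, D = down ×0.77); each path with k up-moves has probability p*^k·(1−p*)^(5−k).
DDDDD: Ā=74.2259, payoff=0.0000, prob=0.000440
UDDDD: Ā=133.0283, payoff=0.0000, prob=0.001623
DUDDD: Ā=114.4843, payoff=0.0000, prob=0.001623
UUDDD: Ā=205.1796, payoff=0.0000, prob=0.005993
DDUDD: Ā=100.2054, payoff=0.0000, prob=0.001623
UDUDD: Ā=179.5889, payoff=0.0000, prob=0.005993
DUUDD: Ā=161.0449, payoff=0.0000, prob=0.005993
UUUDD: Ā=288.6258, payoff=60.5558, prob=0.022129
DDDUD: Ā=89.2106, payoff=0.0000, prob=0.001623
UDDUD: Ā=159.8840, payoff=0.0000, prob=0.005993
DUDUD: Ā=141.3400, payoff=0.0000, prob=0.005993
UUDUD: Ā=253.3107, payoff=25.2407, prob=0.022129
DDUUD: Ā=127.0611, payoff=0.0000, prob=0.005993
UDUUD: Ā=227.7199, payoff=0.0000, prob=0.022129
DUUUD: Ā=209.1759, payoff=0.0000, prob=0.022129
UUUUD: Ā=374.8867, payoff=146.8167, prob=0.081707
DDDDU: Ā=80.7447, payoff=0.0000, prob=0.001623
UDDDU: Ā=144.7113, payoff=0.0000, prob=0.005993
DUDDU: Ā=126.1673, payoff=0.0000, prob=0.005993
UUDDU: Ā=226.1180, payoff=0.0000, prob=0.022129
DDUDU: Ā=111.8884, payoff=0.0000, prob=0.005993
UDUDU: Ā=200.5272, payoff=0.0000, prob=0.022129
DUUDU: Ā=181.9832, payoff=0.0000, prob=0.022129
UUUDU: Ā=326.1518, payoff=98.0818, prob=0.081707
DDDUU: Ā=100.8936, payoff=0.0000, prob=0.005993
UDDUU: Ā=180.8224, payoff=0.0000, prob=0.022129
DUDUU: Ā=162.2784, payoff=0.0000, prob=0.022129
UUDUU: Ā=290.8366, payoff=62.7666, prob=0.081707
DDUUU: Ā=147.9995, payoff=0.0000, prob=0.022129
UDUUU: Ā=265.2459, payoff=37.1759, prob=0.081707
DUUUU: Ā=246.7019, payoff=18.6319, prob=0.081707
UUUUU: Ā=442.1410, payoff=214.0710, prob=0.301687
Price = Σ prob·payoff / R^5 = 96.179350 / 3.051758 = 31.5160

price = 31.5160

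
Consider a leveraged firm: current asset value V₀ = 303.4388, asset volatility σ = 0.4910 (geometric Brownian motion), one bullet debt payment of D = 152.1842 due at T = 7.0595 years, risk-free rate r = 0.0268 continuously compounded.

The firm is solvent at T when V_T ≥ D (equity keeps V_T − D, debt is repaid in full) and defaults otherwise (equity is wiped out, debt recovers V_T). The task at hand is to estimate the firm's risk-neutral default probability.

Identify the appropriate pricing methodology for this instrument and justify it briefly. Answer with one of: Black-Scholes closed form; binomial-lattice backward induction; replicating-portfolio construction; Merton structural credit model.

framework: Merton structural credit model

Key observation: with the firm-asset dynamics (V₀ = 303.4388) and a single zero-coupon liability of face 152.1842 given, debt value, spread, and default probability all derive from the option view of the balance sheet.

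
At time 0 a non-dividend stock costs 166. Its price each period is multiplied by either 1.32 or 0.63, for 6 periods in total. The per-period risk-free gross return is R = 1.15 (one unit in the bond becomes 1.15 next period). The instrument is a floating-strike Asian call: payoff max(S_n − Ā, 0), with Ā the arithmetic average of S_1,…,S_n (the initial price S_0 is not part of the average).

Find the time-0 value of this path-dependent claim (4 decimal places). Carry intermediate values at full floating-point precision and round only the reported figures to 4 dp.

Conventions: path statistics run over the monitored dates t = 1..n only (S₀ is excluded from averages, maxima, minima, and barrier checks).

price = 51.0758

With p* = (R−d)/(u−d) = 0.7536, sum probability × payoff across the paths and divide by R^6.
Enumerate all 2^6 = 64 price paths (U = up ×1.32, D = down ×0.63); each path with k up-moves has probability p*^k·(1−p*)^(6−k).
DDDDDD: Ā=44.1627, payoff=0.0000, prob=0.000224
UDDDDD: Ā=92.5315, payoff=0.0000, prob=0.000684
DUDDDD: Ā=73.4415, payoff=0.0000, prob=0.000684
UUDDDD: Ā=153.8774, payoff=0.0000, prob=0.002093
DDUDDD: Ā=61.4148, payoff=0.0000, prob=0.000684
UDUDDD: Ā=128.6786, payoff=0.0000, prob=0.002093
DUUDDD: Ā=109.5886, payoff=0.0000, prob=0.002093
UUUDDD: Ā=229.6141, payoff=0.0000, prob=0.006401
DDDUDD: Ā=53.8379, payoff=0.0000, prob=0.000684
UDDUDD: Ā=112.8033, payoff=0.0000, prob=0.002093
DUDUDD: Ā=93.7133, payoff=0.0000, prob=0.002093
UUDUDD: Ā=196.3517, payoff=0.0000, prob=0.006401
DDUUDD: Ā=81.6866, payoff=0.0000, prob=0.002093
UDUUDD: Ā=171.1529, payoff=0.0000, prob=0.006401
DUUUDD: Ā=152.0629, payoff=0.0000, prob=0.006401
UUUUDD: Ā=318.6080, payoff=0.0000, prob=0.019580
DDDDUD: Ā=49.0645, payoff=0.0000, prob=0.000684
UDDDUD: Ā=102.8019, payoff=0.0000, prob=0.002093
DUDDUD: Ā=83.7119, payoff=0.0000, prob=0.002093
UUDDUD: Ā=175.3964, payoff=0.0000, prob=0.006401
DDUDUD: Ā=71.6852, payoff=0.0000, prob=0.002093
UDUDUD: Ā=150.1976, payoff=0.0000, prob=0.006401
DUUDUD: Ā=131.1076, payoff=0.0000, prob=0.006401
UUUDUD: Ā=274.7016, payoff=0.0000, prob=0.019580
DDDUUD: Ā=64.1084, payoff=0.0000, prob=0.002093
UDDUUD: Ā=134.3223, payoff=0.0000, prob=0.006401
DUDUUD: Ā=115.2323, payoff=0.0000, prob=0.006401
UUDUUD: Ā=241.4392, payoff=0.0000, prob=0.019580
DDUUUD: Ā=103.2056, payoff=0.0000, prob=0.006401
UDUUUD: Ā=216.2404, payoff=0.0000, prob=0.019580
DUUUUD: Ā=197.1504, payoff=2.8749, prob=0.019580
UUUUUD: Ā=413.0770, payoff=6.0237, prob=0.059892
DDDDDU: Ā=46.0573, payoff=0.0000, prob=0.000684
UDDDDU: Ā=96.5010, payoff=0.0000, prob=0.002093
DUDDDU: Ā=77.4110, payoff=0.0000, prob=0.002093
UUDDDU: Ā=162.1945, payoff=0.0000, prob=0.006401
DDUDDU: Ā=65.3843, payoff=0.0000, prob=0.002093
UDUDDU: Ā=136.9957, payoff=0.0000, prob=0.006401
DUUDDU: Ā=117.9057, payoff=0.0000, prob=0.006401
UUUDDU: Ā=247.0406, payoff=0.0000, prob=0.019580
DDDUDU: Ā=57.8075, payoff=0.0000, prob=0.002093
UDDUDU: Ā=121.1205, payoff=0.0000, prob=0.006401
DUDUDU: Ā=102.0305, payoff=0.0000, prob=0.006401
UUDUDU: Ā=213.7781, payoff=0.0000, prob=0.019580
DDUUDU: Ā=90.0038, payoff=5.4628, prob=0.006401
UDUUDU: Ā=188.5793, payoff=11.4459, prob=0.019580
DUUUDU: Ā=169.4893, payoff=30.5359, prob=0.019580
UUUUDU: Ā=355.1205, payoff=63.9801, prob=0.059892
DDDDUU: Ā=53.0341, payoff=0.0000, prob=0.002093
UDDDUU: Ā=111.1191, payoff=0.0000, prob=0.006401
DUDDUU: Ā=92.0291, payoff=3.4375, prob=0.006401
UUDDUU: Ā=192.8228, payoff=7.2025, prob=0.019580
DDUDUU: Ā=80.0024, payoff=15.4642, prob=0.006401
UDUDUU: Ā=167.6240, payoff=32.4013, prob=0.019580
DUUDUU: Ā=148.5340, payoff=51.4913, prob=0.019580
UUUDUU: Ā=311.2141, payoff=107.8865, prob=0.059892
DDDUUU: Ā=72.4256, payoff=23.0411, prob=0.006401
UDDUUU: Ā=151.7488, payoff=48.2765, prob=0.019580
DUDUUU: Ā=132.6588, payoff=67.3665, prob=0.019580
UUDUUU: Ā=277.9517, payoff=141.1489, prob=0.059892
DDUUUU: Ā=120.6321, payoff=79.3932, prob=0.019580
UDUUUU: Ā=252.7529, payoff=166.3477, prob=0.059892
DUUUUU: Ā=233.6629, payoff=185.4377, prob=0.059892
UUUUUU: Ā=489.5795, payoff=388.5361, prob=0.183200
Price = Σ prob·payoff / R^6 = 118.141315 / 2.313061 = 51.0758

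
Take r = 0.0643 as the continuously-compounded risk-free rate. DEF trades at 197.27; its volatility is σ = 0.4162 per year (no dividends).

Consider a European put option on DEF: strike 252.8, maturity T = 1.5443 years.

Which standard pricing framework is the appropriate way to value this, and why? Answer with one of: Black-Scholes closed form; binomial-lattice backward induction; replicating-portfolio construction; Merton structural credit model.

Key observation: a European-exercise option on DEF struck at 252.8 — a GBM underlying with constant parameters — admits an analytic price: the data contain no early exercise, no discrete tree, no debt structure.

framework: Black-Scholes closed form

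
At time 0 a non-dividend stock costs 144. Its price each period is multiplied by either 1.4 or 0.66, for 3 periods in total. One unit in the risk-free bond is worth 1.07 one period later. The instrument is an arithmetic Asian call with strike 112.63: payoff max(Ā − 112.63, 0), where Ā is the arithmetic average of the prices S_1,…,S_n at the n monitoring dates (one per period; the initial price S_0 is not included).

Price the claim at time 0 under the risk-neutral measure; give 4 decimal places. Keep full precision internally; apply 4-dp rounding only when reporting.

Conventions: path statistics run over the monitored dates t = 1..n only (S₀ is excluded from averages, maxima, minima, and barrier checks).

Set p* = 0.5541 (from d < R < u); the path-dependent value is the discounted p*-expectation over all price paths.
Enumerate all 2^3 = 8 price paths (U = up ×1.4, D = down ×0.66); each path with k up-moves has probability p*^k·(1−p*)^(3−k).
DDD: Ā=66.3886, payoff=0.0000, prob=0.088684
UDD: Ā=140.8243, payoff=28.1943, prob=0.110184
DUD: Ā=105.3043, payoff=0.0000, prob=0.110184
UUD: Ā=223.3728, payoff=110.7428, prob=0.136895
DDU: Ā=81.8611, payoff=0.0000, prob=0.110184
UDU: Ā=173.6448, payoff=61.0148, prob=0.136895
DUU: Ā=138.1248, payoff=25.4948, prob=0.136895
UUU: Ā=292.9920, payoff=180.3620, prob=0.170081
Price = Σ prob·payoff / R^3 = 60.785541 / 1.225043 = 49.6191

price = 49.6191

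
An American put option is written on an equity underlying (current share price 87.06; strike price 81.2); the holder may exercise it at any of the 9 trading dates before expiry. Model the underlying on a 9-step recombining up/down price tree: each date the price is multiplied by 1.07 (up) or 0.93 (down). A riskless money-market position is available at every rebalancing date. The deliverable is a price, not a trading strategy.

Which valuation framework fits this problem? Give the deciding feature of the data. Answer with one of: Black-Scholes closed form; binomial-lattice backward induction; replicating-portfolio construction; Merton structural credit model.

framework: binomial-lattice backward induction

Key observation: early exercise of the strike-81.2 put must be checked at each of the 9 dates (spot 87.06), which forces a node-by-node comparison of intrinsic and continuation value backward from expiry.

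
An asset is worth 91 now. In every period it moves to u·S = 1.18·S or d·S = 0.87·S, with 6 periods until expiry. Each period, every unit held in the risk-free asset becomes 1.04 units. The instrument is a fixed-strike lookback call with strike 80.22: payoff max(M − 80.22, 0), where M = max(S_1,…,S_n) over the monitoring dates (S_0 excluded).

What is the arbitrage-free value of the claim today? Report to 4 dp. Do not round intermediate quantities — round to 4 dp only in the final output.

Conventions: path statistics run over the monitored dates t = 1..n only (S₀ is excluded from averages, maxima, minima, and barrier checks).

Under the martingale measure an up-move has probability p* = 0.5484; value the claim as the probability-weighted average of per-path payoffs, discounted 6 periods at R = 1.04.
Enumerate all 2^6 = 64 price paths (U = up ×1.18, D = down ×0.87); each path with k up-moves has probability p*^k·(1−p*)^(6−k).
DDDDDD: M=79.1700, payoff=0.0000, prob=0.008484
UDDDDD: M=107.3800, payoff=27.1600, prob=0.010302
DUDDDD: M=93.4206, payoff=13.2006, prob=0.010302
UUDDDD: M=126.7084, payoff=46.4884, prob=0.012509
DDUDDD: M=81.2759, payoff=1.0559, prob=0.010302
UDUDDD: M=110.2363, payoff=30.0163, prob=0.012509
DUUDDD: M=110.2363, payoff=30.0163, prob=0.012509
UUUDDD: M=149.5159, payoff=69.2959, prob=0.015190
DDDUDD: M=79.1700, payoff=0.0000, prob=0.010302
UDDUDD: M=107.3800, payoff=27.1600, prob=0.012509
DUDUDD: M=95.9056, payoff=15.6856, prob=0.012509
UUDUDD: M=130.0788, payoff=49.8588, prob=0.015190
DDUUDD: M=95.9056, payoff=15.6856, prob=0.012509
UDUUDD: M=130.0788, payoff=49.8588, prob=0.015190
DUUUDD: M=130.0788, payoff=49.8588, prob=0.015190
UUUUDD: M=176.4288, payoff=96.2088, prob=0.018445
DDDDUD: M=79.1700, payoff=0.0000, prob=0.010302
UDDDUD: M=107.3800, payoff=27.1600, prob=0.012509
DUDDUD: M=93.4206, payoff=13.2006, prob=0.012509
UUDDUD: M=126.7084, payoff=46.4884, prob=0.015190
DDUDUD: M=83.4379, payoff=3.2179, prob=0.012509
UDUDUD: M=113.1686, payoff=32.9486, prob=0.015190
DUUDUD: M=113.1686, payoff=32.9486, prob=0.015190
UUUDUD: M=153.4930, payoff=73.2730, prob=0.018445
DDDUUD: M=83.4379, payoff=3.2179, prob=0.012509
UDDUUD: M=113.1686, payoff=32.9486, prob=0.015190
DUDUUD: M=113.1686, payoff=32.9486, prob=0.015190
UUDUUD: M=153.4930, payoff=73.2730, prob=0.018445
DDUUUD: M=113.1686, payoff=32.9486, prob=0.015190
UDUUUD: M=153.4930, payoff=73.2730, prob=0.018445
DUUUUD: M=153.4930, payoff=73.2730, prob=0.018445
UUUUUD: M=208.1860, payoff=127.9660, prob=0.022398
DDDDDU: M=79.1700, payoff=0.0000, prob=0.010302
UDDDDU: M=107.3800, payoff=27.1600, prob=0.012509
DUDDDU: M=93.4206, payoff=13.2006, prob=0.012509
UUDDDU: M=126.7084, payoff=46.4884, prob=0.015190
DDUDDU: M=81.2759, payoff=1.0559, prob=0.012509
UDUDDU: M=110.2363, payoff=30.0163, prob=0.015190
DUUDDU: M=110.2363, payoff=30.0163, prob=0.015190
UUUDDU: M=149.5159, payoff=69.2959, prob=0.018445
DDDUDU: M=79.1700, payoff=0.0000, prob=0.012509
UDDUDU: M=107.3800, payoff=27.1600, prob=0.015190
DUDUDU: M=98.4567, payoff=18.2367, prob=0.015190
UUDUDU: M=133.5389, payoff=53.3189, prob=0.018445
DDUUDU: M=98.4567, payoff=18.2367, prob=0.015190
UDUUDU: M=133.5389, payoff=53.3189, prob=0.018445
DUUUDU: M=133.5389, payoff=53.3189, prob=0.018445
UUUUDU: M=181.1218, payoff=100.9018, prob=0.022398
DDDDUU: M=79.1700, payoff=0.0000, prob=0.012509
UDDDUU: M=107.3800, payoff=27.1600, prob=0.015190
DUDDUU: M=98.4567, payoff=18.2367, prob=0.015190
UUDDUU: M=133.5389, payoff=53.3189, prob=0.018445
DDUDUU: M=98.4567, payoff=18.2367, prob=0.015190
UDUDUU: M=133.5389, payoff=53.3189, prob=0.018445
DUUDUU: M=133.5389, payoff=53.3189, prob=0.018445
UUUDUU: M=181.1218, payoff=100.9018, prob=0.022398
DDDUUU: M=98.4567, payoff=18.2367, prob=0.015190
UDDUUU: M=133.5389, payoff=53.3189, prob=0.018445
DUDUUU: M=133.5389, payoff=53.3189, prob=0.018445
UUDUUU: M=181.1218, payoff=100.9018, prob=0.022398
DDUUUU: M=133.5389, payoff=53.3189, prob=0.018445
UDUUUU: M=181.1218, payoff=100.9018, prob=0.022398
DUUUUU: M=181.1218, payoff=100.9018, prob=0.022398
UUUUUU: M=245.6594, payoff=165.4394, prob=0.027197
Price = Σ prob·payoff / R^6 = 49.932064 / 1.265319 = 39.4620

price = 39.4620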